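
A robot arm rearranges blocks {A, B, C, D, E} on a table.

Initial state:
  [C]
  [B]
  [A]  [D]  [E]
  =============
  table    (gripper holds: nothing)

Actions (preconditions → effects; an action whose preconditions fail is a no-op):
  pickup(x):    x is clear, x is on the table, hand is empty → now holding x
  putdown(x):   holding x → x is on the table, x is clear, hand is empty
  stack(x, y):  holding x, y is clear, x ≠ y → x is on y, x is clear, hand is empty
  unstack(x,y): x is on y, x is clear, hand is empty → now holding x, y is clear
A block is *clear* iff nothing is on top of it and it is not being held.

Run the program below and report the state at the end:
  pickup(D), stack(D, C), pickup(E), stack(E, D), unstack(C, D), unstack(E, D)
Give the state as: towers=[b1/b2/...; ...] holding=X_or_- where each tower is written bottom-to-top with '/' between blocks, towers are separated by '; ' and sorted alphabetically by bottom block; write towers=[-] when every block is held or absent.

step 1 (pickup(D)): towers=[A/B/C; E] holding=D
step 2 (stack(D, C)): towers=[A/B/C/D; E] holding=-
step 3 (pickup(E)): towers=[A/B/C/D] holding=E
step 4 (stack(E, D)): towers=[A/B/C/D/E] holding=-
step 5 (unstack(C, D)) [no-op]: towers=[A/B/C/D/E] holding=-
step 6 (unstack(E, D)): towers=[A/B/C/D] holding=E

towers=[A/B/C/D] holding=E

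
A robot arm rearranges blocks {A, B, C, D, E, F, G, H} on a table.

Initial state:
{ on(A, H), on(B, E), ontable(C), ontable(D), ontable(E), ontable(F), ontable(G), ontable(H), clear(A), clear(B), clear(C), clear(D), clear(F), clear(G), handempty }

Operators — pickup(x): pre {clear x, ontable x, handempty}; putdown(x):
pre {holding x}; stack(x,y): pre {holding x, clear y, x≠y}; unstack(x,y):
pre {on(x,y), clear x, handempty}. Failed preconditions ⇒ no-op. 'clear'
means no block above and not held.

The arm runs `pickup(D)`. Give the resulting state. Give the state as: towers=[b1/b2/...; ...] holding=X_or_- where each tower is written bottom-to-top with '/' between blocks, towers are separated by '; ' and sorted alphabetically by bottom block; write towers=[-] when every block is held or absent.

towers=[C; E/B; F; G; H/A] holding=D

before: towers=[C; D; E/B; F; G; H/A] holding=-
pre[pickup(D)]: clear(D) ok, ontable(D) ok, handempty ok
all met → apply pickup(D)
after:  towers=[C; E/B; F; G; H/A] holding=D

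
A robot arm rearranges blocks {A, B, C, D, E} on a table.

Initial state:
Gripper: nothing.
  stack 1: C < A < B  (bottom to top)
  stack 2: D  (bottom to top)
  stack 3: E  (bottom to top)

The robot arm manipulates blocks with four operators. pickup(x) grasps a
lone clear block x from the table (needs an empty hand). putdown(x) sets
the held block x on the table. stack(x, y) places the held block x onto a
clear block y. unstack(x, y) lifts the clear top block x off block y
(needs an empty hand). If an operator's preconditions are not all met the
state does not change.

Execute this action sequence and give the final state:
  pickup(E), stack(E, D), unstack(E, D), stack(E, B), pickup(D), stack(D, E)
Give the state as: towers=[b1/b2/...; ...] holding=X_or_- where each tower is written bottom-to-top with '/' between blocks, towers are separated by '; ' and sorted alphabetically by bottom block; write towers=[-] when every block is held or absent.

step 1 (pickup(E)): towers=[C/A/B; D] holding=E
step 2 (stack(E, D)): towers=[C/A/B; D/E] holding=-
step 3 (unstack(E, D)): towers=[C/A/B; D] holding=E
step 4 (stack(E, B)): towers=[C/A/B/E; D] holding=-
step 5 (pickup(D)): towers=[C/A/B/E] holding=D
step 6 (stack(D, E)): towers=[C/A/B/E/D] holding=-

towers=[C/A/B/E/D] holding=-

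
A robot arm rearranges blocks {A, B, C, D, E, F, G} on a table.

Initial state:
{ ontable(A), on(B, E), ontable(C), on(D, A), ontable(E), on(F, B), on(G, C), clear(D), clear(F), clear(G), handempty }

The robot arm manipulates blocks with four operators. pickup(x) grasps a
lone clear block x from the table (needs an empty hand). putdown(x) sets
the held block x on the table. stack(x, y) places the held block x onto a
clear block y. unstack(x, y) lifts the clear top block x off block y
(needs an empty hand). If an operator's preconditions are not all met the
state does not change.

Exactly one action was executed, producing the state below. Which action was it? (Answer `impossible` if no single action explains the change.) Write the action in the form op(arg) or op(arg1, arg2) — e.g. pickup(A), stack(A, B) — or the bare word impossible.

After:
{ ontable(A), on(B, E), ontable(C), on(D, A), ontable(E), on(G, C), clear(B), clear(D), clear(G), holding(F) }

target: towers=[A/D; C/G; E/B] holding=F
     unstack(F, B) → towers=[A/D; C/G; E/B] holding=F  ← match
     unstack(G, C) → towers=[A/D; C; E/B/F] holding=G
     unstack(D, A) → towers=[A; C/G; E/B/F] holding=D

unstack(F, B)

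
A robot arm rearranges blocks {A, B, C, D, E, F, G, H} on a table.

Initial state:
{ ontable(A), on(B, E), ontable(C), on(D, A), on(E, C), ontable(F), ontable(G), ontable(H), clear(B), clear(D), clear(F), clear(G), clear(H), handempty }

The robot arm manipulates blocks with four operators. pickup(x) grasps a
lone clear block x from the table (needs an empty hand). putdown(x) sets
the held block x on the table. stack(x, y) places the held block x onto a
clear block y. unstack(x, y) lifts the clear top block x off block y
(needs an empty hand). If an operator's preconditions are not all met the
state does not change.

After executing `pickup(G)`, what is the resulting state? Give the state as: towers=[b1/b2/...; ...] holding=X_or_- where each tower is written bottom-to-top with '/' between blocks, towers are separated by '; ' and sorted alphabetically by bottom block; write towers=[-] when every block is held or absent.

before: towers=[A/D; C/E/B; F; G; H] holding=-
pre[pickup(G)]: clear(G) yes, ontable(G) yes, handempty yes
all met → apply pickup(G)
after:  towers=[A/D; C/E/B; F; H] holding=G

towers=[A/D; C/E/B; F; H] holding=G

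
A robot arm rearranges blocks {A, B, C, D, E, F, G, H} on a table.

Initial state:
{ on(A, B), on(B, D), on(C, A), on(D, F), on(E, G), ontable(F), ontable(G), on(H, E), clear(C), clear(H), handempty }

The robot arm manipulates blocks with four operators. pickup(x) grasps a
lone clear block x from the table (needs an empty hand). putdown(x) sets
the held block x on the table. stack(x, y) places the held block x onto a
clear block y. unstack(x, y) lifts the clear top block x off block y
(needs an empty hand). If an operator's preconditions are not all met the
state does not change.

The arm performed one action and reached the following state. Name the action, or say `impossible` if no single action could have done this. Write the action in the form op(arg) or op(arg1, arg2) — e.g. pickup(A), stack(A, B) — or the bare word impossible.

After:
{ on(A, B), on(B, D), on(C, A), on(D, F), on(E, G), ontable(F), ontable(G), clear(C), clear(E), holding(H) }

unstack(H, E)

target: towers=[F/D/B/A/C; G/E] holding=H
     unstack(H, E) → towers=[F/D/B/A/C; G/E] holding=H  ← match
     unstack(C, A) → towers=[F/D/B/A; G/E/H] holding=C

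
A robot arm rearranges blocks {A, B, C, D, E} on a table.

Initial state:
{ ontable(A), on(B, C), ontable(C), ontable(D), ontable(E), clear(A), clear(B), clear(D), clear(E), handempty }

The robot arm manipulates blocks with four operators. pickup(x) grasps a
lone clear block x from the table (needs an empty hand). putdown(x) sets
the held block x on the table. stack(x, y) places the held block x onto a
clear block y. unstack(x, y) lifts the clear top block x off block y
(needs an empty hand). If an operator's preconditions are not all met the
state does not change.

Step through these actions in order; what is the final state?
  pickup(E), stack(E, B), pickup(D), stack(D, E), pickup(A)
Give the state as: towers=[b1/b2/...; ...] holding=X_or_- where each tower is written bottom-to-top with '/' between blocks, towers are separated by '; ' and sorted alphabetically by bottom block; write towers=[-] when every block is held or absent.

towers=[C/B/E/D] holding=A

step 1 (pickup(E)): towers=[A; C/B; D] holding=E
step 2 (stack(E, B)): towers=[A; C/B/E; D] holding=-
step 3 (pickup(D)): towers=[A; C/B/E] holding=D
step 4 (stack(D, E)): towers=[A; C/B/E/D] holding=-
step 5 (pickup(A)): towers=[C/B/E/D] holding=A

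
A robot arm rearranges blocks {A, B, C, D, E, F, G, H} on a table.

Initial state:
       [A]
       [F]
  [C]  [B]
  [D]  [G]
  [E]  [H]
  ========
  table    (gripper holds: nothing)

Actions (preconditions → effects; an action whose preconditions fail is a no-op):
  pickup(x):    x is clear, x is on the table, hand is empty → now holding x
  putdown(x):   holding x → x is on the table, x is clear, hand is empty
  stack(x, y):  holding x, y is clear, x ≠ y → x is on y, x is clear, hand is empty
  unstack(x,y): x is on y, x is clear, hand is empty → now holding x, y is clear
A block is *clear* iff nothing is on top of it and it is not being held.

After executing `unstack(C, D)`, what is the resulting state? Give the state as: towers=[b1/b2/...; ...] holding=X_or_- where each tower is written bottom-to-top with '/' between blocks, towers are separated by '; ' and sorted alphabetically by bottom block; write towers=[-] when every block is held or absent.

before: towers=[E/D/C; H/G/B/F/A] holding=-
pre[unstack(C, D)]: on(C,D) ok, clear(C) ok, handempty ok
all met → apply unstack(C, D)
after:  towers=[E/D; H/G/B/F/A] holding=C

towers=[E/D; H/G/B/F/A] holding=C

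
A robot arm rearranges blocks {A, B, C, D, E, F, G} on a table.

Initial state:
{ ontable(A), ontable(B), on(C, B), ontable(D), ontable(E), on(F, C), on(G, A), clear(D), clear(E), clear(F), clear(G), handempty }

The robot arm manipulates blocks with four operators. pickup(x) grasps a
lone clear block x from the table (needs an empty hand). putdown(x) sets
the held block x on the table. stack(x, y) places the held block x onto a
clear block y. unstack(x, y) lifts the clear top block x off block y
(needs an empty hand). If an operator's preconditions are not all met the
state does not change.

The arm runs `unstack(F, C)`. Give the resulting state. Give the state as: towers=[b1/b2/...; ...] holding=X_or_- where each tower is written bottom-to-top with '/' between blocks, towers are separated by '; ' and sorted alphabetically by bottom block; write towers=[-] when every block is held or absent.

before: towers=[A/G; B/C/F; D; E] holding=-
pre[unstack(F, C)]: on(F,C) ✓, clear(F) ✓, handempty ✓
all met → apply unstack(F, C)
after:  towers=[A/G; B/C; D; E] holding=F

towers=[A/G; B/C; D; E] holding=F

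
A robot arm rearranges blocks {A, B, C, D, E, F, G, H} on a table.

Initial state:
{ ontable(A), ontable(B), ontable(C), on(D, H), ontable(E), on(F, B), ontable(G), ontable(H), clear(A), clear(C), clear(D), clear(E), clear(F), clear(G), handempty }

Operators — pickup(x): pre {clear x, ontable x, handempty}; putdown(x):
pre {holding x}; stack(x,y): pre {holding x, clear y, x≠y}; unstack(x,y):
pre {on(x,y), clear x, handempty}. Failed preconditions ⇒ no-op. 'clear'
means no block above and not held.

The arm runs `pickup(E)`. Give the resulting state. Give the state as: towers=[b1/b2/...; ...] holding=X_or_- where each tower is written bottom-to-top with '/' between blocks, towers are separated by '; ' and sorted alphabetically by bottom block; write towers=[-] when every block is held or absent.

before: towers=[A; B/F; C; E; G; H/D] holding=-
pre[pickup(E)]: clear(E) yes, ontable(E) yes, handempty yes
all met → apply pickup(E)
after:  towers=[A; B/F; C; G; H/D] holding=E

towers=[A; B/F; C; G; H/D] holding=E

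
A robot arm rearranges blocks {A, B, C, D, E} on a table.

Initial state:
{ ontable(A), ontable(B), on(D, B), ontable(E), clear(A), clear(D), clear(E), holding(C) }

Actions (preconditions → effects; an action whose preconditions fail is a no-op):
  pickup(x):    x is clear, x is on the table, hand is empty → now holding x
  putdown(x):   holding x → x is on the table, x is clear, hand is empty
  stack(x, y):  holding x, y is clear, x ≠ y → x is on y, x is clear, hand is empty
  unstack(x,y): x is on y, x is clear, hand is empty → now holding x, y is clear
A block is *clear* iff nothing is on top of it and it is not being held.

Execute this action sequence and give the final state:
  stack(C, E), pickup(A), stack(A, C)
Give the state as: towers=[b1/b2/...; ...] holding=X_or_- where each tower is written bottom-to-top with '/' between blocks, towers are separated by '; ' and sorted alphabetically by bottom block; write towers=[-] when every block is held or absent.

step 1 (stack(C, E)): towers=[A; B/D; E/C] holding=-
step 2 (pickup(A)): towers=[B/D; E/C] holding=A
step 3 (stack(A, C)): towers=[B/D; E/C/A] holding=-

towers=[B/D; E/C/A] holding=-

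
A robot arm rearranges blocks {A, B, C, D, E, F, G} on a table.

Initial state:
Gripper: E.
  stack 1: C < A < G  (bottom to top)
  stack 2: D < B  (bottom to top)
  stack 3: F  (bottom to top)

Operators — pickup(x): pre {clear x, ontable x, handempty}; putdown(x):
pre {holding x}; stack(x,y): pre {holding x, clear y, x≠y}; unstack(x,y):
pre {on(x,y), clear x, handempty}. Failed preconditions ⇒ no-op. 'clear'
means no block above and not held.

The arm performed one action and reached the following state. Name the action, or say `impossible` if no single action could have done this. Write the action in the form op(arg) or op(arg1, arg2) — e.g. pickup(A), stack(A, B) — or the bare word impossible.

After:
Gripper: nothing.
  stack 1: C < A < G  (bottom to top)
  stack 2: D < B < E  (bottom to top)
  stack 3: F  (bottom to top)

target: towers=[C/A/G; D/B/E; F] holding=-
        putdown(E) → towers=[C/A/G; D/B; E; F] holding=-
       stack(E, B) → towers=[C/A/G; D/B/E; F] holding=-  ← match
       stack(E, F) → towers=[C/A/G; D/B; F/E] holding=-
       stack(E, G) → towers=[C/A/G/E; D/B; F] holding=-

stack(E, B)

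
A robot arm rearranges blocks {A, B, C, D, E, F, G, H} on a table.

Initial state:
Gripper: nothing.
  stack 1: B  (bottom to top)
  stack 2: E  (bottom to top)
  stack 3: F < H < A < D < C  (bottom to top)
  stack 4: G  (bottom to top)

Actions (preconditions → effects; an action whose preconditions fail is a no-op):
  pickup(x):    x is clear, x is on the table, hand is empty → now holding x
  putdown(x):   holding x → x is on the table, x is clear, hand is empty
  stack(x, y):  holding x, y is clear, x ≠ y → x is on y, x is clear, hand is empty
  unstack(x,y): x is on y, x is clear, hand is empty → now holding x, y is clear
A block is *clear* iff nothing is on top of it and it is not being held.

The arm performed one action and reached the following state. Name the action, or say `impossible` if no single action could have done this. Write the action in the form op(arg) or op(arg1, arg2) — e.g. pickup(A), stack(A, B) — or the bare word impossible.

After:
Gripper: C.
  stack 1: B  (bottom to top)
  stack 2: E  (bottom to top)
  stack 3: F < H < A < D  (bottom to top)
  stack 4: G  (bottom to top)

unstack(C, D)

target: towers=[B; E; F/H/A/D; G] holding=C
         pickup(G) → towers=[B; E; F/H/A/D/C] holding=G
         pickup(E) → towers=[B; F/H/A/D/C; G] holding=E
         pickup(B) → towers=[E; F/H/A/D/C; G] holding=B
     unstack(C, D) → towers=[B; E; F/H/A/D; G] holding=C  ← match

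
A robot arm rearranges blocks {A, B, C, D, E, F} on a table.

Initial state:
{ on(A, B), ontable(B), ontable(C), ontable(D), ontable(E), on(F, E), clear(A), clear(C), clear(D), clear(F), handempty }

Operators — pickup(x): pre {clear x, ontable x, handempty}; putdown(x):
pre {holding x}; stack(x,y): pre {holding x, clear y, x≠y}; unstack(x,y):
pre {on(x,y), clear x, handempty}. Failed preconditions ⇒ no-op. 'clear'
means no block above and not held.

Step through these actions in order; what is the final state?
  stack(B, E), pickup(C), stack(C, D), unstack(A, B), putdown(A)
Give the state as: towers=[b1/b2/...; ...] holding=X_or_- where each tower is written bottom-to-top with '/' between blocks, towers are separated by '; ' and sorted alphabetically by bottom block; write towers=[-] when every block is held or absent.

towers=[A; B; D/C; E/F] holding=-

step 1 (stack(B, E)) [no-op]: towers=[B/A; C; D; E/F] holding=-
step 2 (pickup(C)): towers=[B/A; D; E/F] holding=C
step 3 (stack(C, D)): towers=[B/A; D/C; E/F] holding=-
step 4 (unstack(A, B)): towers=[B; D/C; E/F] holding=A
step 5 (putdown(A)): towers=[A; B; D/C; E/F] holding=-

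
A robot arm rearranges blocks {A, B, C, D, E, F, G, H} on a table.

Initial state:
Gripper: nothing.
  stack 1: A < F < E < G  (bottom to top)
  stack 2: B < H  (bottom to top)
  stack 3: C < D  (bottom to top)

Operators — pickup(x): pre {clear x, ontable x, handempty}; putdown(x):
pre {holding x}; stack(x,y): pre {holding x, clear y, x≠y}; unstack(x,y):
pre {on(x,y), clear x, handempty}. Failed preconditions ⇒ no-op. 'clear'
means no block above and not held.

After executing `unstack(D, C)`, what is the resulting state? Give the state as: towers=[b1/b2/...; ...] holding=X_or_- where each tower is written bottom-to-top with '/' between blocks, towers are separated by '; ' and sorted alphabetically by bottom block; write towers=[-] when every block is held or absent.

towers=[A/F/E/G; B/H; C] holding=D

before: towers=[A/F/E/G; B/H; C/D] holding=-
pre[unstack(D, C)]: on(D,C) ✓, clear(D) ✓, handempty ✓
all met → apply unstack(D, C)
after:  towers=[A/F/E/G; B/H; C] holding=D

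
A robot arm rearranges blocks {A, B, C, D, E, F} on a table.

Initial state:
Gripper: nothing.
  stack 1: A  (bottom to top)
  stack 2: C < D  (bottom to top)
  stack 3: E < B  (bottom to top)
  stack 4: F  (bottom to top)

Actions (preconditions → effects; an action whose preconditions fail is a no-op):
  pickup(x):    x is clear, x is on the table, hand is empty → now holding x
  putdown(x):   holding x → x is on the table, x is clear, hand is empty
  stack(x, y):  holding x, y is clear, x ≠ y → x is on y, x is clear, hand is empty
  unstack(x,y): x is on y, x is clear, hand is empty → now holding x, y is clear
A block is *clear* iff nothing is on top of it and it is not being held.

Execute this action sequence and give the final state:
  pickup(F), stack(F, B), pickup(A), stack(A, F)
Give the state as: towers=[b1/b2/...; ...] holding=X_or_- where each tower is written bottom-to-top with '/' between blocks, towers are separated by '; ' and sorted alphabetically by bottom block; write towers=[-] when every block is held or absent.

towers=[C/D; E/B/F/A] holding=-

step 1 (pickup(F)): towers=[A; C/D; E/B] holding=F
step 2 (stack(F, B)): towers=[A; C/D; E/B/F] holding=-
step 3 (pickup(A)): towers=[C/D; E/B/F] holding=A
step 4 (stack(A, F)): towers=[C/D; E/B/F/A] holding=-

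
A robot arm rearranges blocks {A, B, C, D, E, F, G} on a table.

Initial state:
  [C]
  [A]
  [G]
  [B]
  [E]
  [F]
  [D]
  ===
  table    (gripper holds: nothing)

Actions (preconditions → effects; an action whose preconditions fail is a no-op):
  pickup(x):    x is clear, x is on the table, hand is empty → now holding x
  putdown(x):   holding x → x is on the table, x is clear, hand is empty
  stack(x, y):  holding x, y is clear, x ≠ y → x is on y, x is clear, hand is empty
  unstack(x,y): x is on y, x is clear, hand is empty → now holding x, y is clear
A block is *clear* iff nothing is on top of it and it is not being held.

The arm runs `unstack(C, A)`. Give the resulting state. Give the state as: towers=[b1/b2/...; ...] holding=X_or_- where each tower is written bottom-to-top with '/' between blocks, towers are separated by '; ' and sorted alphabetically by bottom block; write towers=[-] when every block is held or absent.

before: towers=[D/F/E/B/G/A/C] holding=-
pre[unstack(C, A)]: on(C,A) ✓, clear(C) ✓, handempty ✓
all met → apply unstack(C, A)
after:  towers=[D/F/E/B/G/A] holding=C

towers=[D/F/E/B/G/A] holding=C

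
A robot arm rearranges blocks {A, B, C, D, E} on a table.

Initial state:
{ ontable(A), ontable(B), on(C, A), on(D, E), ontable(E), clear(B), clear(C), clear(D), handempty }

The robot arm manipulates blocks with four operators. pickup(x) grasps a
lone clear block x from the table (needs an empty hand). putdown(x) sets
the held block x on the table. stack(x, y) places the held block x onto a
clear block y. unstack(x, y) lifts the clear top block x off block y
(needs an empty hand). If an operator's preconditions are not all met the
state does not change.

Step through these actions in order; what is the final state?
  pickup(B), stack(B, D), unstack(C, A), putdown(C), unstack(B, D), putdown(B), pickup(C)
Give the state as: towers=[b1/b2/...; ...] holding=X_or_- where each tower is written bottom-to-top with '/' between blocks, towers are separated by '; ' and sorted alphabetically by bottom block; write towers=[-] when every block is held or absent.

towers=[A; B; E/D] holding=C

step 1 (pickup(B)): towers=[A/C; E/D] holding=B
step 2 (stack(B, D)): towers=[A/C; E/D/B] holding=-
step 3 (unstack(C, A)): towers=[A; E/D/B] holding=C
step 4 (putdown(C)): towers=[A; C; E/D/B] holding=-
step 5 (unstack(B, D)): towers=[A; C; E/D] holding=B
step 6 (putdown(B)): towers=[A; B; C; E/D] holding=-
step 7 (pickup(C)): towers=[A; B; E/D] holding=C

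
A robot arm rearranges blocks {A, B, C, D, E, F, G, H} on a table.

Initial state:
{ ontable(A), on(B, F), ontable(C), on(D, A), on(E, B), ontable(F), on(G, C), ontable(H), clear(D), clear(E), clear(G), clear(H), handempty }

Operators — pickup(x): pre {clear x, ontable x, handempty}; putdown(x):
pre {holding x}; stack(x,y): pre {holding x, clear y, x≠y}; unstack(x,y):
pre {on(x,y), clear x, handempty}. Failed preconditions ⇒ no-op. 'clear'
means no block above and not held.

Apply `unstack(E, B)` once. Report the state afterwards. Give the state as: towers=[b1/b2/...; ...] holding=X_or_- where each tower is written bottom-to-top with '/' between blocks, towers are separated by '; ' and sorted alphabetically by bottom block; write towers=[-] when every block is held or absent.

before: towers=[A/D; C/G; F/B/E; H] holding=-
pre[unstack(E, B)]: on(E,B) yes, clear(E) yes, handempty yes
all met → apply unstack(E, B)
after:  towers=[A/D; C/G; F/B; H] holding=E

towers=[A/D; C/G; F/B; H] holding=E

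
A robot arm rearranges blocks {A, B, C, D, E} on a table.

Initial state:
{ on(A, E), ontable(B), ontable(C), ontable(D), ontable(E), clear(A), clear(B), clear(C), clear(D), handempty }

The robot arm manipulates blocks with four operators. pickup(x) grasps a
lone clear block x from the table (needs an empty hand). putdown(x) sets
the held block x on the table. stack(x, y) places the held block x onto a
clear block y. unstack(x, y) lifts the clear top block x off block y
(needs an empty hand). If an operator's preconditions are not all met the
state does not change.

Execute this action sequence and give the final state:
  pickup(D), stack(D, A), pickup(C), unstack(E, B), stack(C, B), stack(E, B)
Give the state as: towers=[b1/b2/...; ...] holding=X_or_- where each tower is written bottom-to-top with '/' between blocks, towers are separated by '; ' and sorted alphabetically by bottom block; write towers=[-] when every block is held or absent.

towers=[B/C; E/A/D] holding=-

step 1 (pickup(D)): towers=[B; C; E/A] holding=D
step 2 (stack(D, A)): towers=[B; C; E/A/D] holding=-
step 3 (pickup(C)): towers=[B; E/A/D] holding=C
step 4 (unstack(E, B)) [no-op]: towers=[B; E/A/D] holding=C
step 5 (stack(C, B)): towers=[B/C; E/A/D] holding=-
step 6 (stack(E, B)) [no-op]: towers=[B/C; E/A/D] holding=-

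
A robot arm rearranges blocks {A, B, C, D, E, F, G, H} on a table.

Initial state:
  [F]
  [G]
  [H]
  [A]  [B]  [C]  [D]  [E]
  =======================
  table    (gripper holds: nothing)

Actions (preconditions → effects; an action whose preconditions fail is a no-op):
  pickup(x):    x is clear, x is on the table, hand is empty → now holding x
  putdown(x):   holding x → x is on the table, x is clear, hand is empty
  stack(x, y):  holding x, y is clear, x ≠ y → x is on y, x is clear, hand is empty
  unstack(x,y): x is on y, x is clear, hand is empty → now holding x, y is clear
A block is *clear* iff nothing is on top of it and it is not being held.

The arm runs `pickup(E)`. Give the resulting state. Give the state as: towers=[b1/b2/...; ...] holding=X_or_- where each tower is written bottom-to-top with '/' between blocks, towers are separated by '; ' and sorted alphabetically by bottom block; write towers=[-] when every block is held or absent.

before: towers=[A/H/G/F; B; C; D; E] holding=-
pre[pickup(E)]: clear(E) yes, ontable(E) yes, handempty yes
all met → apply pickup(E)
after:  towers=[A/H/G/F; B; C; D] holding=E

towers=[A/H/G/F; B; C; D] holding=E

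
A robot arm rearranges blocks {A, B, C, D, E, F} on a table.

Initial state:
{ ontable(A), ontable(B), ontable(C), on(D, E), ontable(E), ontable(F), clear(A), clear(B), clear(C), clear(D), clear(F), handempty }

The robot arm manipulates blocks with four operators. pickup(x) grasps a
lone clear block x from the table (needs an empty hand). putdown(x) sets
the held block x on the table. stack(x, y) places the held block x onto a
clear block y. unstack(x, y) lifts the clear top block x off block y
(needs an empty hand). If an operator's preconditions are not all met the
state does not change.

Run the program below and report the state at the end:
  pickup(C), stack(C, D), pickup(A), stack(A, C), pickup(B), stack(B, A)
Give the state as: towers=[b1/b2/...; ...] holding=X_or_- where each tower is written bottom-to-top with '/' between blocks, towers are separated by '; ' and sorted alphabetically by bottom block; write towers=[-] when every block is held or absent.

towers=[E/D/C/A/B; F] holding=-

step 1 (pickup(C)): towers=[A; B; E/D; F] holding=C
step 2 (stack(C, D)): towers=[A; B; E/D/C; F] holding=-
step 3 (pickup(A)): towers=[B; E/D/C; F] holding=A
step 4 (stack(A, C)): towers=[B; E/D/C/A; F] holding=-
step 5 (pickup(B)): towers=[E/D/C/A; F] holding=B
step 6 (stack(B, A)): towers=[E/D/C/A/B; F] holding=-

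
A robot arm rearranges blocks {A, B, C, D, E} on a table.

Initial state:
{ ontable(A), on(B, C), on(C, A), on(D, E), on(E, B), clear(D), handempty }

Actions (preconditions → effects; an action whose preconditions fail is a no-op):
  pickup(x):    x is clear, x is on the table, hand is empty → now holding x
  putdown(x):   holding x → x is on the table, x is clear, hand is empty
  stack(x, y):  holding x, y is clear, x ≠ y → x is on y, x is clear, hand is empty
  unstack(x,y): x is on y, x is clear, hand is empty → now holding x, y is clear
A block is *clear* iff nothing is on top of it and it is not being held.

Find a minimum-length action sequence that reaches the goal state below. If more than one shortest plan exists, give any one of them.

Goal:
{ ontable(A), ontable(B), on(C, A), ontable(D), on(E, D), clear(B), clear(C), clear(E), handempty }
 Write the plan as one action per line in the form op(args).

step 1 (unstack(D, E)): towers=[A/C/B/E] holding=D
step 2 (putdown(D)): towers=[A/C/B/E; D] holding=-
step 3 (unstack(E, B)): towers=[A/C/B; D] holding=E
step 4 (stack(E, D)): towers=[A/C/B; D/E] holding=-
step 5 (unstack(B, C)): towers=[A/C; D/E] holding=B
step 6 (putdown(B)): towers=[A/C; B; D/E] holding=-
goal check: towers=[A/C; B; D/E] holding=- — reached (length 6, optimal by BFS)

unstack(D, E)
putdown(D)
unstack(E, B)
stack(E, D)
unstack(B, C)
putdown(B)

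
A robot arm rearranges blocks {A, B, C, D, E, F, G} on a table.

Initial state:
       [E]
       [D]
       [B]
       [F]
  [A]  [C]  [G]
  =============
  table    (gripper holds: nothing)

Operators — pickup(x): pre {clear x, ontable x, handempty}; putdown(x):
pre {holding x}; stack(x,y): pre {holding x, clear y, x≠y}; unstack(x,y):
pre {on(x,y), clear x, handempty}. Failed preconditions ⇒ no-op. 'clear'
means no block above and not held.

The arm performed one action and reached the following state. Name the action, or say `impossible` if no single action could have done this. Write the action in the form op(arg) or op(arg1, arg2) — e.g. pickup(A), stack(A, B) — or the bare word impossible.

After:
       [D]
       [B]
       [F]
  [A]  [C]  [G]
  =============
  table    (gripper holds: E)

target: towers=[A; C/F/B/D; G] holding=E
         pickup(G) → towers=[A; C/F/B/D/E] holding=G
         pickup(A) → towers=[C/F/B/D/E; G] holding=A
     unstack(E, D) → towers=[A; C/F/B/D; G] holding=E  ← match

unstack(E, D)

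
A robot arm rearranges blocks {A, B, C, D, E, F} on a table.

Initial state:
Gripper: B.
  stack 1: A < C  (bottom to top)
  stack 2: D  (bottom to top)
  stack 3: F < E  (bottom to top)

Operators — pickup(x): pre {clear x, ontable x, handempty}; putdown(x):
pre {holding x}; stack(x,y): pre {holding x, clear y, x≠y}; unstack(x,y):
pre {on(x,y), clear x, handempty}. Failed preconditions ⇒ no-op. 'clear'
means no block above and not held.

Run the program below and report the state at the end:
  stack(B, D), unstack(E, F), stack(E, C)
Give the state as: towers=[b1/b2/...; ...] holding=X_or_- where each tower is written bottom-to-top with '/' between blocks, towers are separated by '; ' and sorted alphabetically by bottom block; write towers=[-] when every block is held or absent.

towers=[A/C/E; D/B; F] holding=-

step 1 (stack(B, D)): towers=[A/C; D/B; F/E] holding=-
step 2 (unstack(E, F)): towers=[A/C; D/B; F] holding=E
step 3 (stack(E, C)): towers=[A/C/E; D/B; F] holding=-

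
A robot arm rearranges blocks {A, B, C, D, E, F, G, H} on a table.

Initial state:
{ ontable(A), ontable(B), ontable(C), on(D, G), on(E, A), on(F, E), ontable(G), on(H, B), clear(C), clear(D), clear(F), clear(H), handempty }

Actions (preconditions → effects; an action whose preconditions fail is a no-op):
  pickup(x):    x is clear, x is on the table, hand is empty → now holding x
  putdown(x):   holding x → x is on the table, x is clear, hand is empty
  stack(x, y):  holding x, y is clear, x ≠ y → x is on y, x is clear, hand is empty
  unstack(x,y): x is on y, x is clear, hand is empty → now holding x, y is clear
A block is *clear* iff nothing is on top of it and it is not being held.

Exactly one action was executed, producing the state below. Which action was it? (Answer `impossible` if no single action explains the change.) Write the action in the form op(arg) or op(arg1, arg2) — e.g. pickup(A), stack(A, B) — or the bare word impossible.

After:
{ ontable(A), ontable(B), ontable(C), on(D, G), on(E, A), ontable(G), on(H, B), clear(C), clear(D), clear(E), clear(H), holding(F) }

unstack(F, E)

target: towers=[A/E; B/H; C; G/D] holding=F
     unstack(H, B) → towers=[A/E/F; B; C; G/D] holding=H
     unstack(F, E) → towers=[A/E; B/H; C; G/D] holding=F  ← match
     unstack(D, G) → towers=[A/E/F; B/H; C; G] holding=D
         pickup(C) → towers=[A/E/F; B/H; G/D] holding=C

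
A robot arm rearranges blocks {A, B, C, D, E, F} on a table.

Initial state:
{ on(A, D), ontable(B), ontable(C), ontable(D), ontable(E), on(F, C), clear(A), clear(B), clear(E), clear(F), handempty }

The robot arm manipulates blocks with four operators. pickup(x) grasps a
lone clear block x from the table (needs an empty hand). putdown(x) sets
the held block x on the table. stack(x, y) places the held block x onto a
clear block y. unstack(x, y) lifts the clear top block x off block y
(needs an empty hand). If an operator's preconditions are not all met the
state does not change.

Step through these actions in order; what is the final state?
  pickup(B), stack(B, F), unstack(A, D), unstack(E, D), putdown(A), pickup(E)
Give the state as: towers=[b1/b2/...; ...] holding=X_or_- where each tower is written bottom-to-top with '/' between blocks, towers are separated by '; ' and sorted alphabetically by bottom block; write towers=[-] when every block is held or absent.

towers=[A; C/F/B; D] holding=E

step 1 (pickup(B)): towers=[C/F; D/A; E] holding=B
step 2 (stack(B, F)): towers=[C/F/B; D/A; E] holding=-
step 3 (unstack(A, D)): towers=[C/F/B; D; E] holding=A
step 4 (unstack(E, D)) [no-op]: towers=[C/F/B; D; E] holding=A
step 5 (putdown(A)): towers=[A; C/F/B; D; E] holding=-
step 6 (pickup(E)): towers=[A; C/F/B; D] holding=E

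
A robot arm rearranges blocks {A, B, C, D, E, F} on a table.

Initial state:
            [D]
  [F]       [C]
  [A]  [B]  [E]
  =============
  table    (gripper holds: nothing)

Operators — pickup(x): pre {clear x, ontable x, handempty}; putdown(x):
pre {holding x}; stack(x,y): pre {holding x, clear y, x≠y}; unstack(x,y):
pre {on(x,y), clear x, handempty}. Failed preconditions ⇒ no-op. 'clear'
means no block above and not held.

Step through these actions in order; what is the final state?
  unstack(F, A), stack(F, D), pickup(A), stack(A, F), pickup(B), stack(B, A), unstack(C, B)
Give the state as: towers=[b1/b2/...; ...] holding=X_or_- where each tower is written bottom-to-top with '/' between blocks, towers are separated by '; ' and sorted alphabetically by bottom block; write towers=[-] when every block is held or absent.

towers=[E/C/D/F/A/B] holding=-

step 1 (unstack(F, A)): towers=[A; B; E/C/D] holding=F
step 2 (stack(F, D)): towers=[A; B; E/C/D/F] holding=-
step 3 (pickup(A)): towers=[B; E/C/D/F] holding=A
step 4 (stack(A, F)): towers=[B; E/C/D/F/A] holding=-
step 5 (pickup(B)): towers=[E/C/D/F/A] holding=B
step 6 (stack(B, A)): towers=[E/C/D/F/A/B] holding=-
step 7 (unstack(C, B)) [no-op]: towers=[E/C/D/F/A/B] holding=-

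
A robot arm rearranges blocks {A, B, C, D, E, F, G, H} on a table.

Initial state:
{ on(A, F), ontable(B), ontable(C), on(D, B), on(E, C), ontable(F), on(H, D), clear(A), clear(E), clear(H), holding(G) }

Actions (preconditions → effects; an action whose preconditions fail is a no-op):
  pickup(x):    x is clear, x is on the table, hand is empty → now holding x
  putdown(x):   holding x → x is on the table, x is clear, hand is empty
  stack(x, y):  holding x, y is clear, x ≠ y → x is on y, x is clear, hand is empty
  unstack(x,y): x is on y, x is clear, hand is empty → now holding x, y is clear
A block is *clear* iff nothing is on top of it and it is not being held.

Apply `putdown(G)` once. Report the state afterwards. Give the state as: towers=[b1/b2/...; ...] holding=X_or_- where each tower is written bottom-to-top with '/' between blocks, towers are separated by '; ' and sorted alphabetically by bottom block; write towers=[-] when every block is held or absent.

towers=[B/D/H; C/E; F/A; G] holding=-

before: towers=[B/D/H; C/E; F/A] holding=G
pre[putdown(G)]: holding(G) yes
all met → apply putdown(G)
after:  towers=[B/D/H; C/E; F/A; G] holding=-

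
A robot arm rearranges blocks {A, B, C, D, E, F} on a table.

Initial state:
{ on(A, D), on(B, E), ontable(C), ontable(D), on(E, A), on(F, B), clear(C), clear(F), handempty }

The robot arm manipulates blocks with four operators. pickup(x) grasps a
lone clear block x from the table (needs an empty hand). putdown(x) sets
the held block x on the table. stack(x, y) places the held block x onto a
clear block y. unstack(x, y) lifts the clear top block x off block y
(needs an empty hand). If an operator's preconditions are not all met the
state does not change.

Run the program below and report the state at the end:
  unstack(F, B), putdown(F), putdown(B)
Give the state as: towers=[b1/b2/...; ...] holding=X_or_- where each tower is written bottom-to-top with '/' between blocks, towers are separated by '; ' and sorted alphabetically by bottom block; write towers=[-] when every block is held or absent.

step 1 (unstack(F, B)): towers=[C; D/A/E/B] holding=F
step 2 (putdown(F)): towers=[C; D/A/E/B; F] holding=-
step 3 (putdown(B)) [no-op]: towers=[C; D/A/E/B; F] holding=-

towers=[C; D/A/E/B; F] holding=-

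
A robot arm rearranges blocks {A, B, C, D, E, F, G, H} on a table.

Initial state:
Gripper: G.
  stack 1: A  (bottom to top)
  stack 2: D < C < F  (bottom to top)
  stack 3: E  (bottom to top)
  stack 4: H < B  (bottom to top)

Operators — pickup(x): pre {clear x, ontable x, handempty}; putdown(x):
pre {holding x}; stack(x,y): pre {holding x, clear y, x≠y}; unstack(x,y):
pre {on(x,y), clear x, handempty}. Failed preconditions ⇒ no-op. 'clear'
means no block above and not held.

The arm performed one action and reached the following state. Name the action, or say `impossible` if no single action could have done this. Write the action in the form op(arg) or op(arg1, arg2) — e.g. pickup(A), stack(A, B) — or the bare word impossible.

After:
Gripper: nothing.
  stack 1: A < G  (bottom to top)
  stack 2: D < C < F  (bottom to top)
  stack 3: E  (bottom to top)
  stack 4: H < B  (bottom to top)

stack(G, A)

target: towers=[A/G; D/C/F; E; H/B] holding=-
        putdown(G) → towers=[A; D/C/F; E; G; H/B] holding=-
       stack(G, A) → towers=[A/G; D/C/F; E; H/B] holding=-  ← match
       stack(G, E) → towers=[A; D/C/F; E/G; H/B] holding=-
       stack(G, B) → towers=[A; D/C/F; E; H/B/G] holding=-
       stack(G, F) → towers=[A; D/C/F/G; E; H/B] holding=-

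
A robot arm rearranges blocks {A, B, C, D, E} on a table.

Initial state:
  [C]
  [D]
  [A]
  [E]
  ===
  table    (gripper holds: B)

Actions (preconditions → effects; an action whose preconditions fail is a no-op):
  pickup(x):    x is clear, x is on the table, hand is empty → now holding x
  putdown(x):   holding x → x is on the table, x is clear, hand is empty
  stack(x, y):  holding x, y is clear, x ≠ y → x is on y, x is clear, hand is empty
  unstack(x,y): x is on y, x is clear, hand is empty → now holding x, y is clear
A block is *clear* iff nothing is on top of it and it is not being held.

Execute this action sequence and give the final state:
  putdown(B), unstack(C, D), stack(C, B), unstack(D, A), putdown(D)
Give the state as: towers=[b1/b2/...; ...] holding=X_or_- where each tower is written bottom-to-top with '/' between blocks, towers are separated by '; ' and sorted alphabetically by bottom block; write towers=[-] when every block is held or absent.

towers=[B/C; D; E/A] holding=-

step 1 (putdown(B)): towers=[B; E/A/D/C] holding=-
step 2 (unstack(C, D)): towers=[B; E/A/D] holding=C
step 3 (stack(C, B)): towers=[B/C; E/A/D] holding=-
step 4 (unstack(D, A)): towers=[B/C; E/A] holding=D
step 5 (putdown(D)): towers=[B/C; D; E/A] holding=-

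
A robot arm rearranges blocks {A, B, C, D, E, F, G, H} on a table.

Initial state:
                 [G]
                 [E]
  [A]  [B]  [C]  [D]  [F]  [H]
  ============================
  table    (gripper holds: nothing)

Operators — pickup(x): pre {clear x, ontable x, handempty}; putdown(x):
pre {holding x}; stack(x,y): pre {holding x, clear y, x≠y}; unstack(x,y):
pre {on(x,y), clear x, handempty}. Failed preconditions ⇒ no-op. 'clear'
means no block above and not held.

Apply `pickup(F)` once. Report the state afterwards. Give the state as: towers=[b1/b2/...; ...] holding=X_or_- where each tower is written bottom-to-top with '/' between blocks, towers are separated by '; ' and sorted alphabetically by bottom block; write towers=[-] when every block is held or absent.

towers=[A; B; C; D/E/G; H] holding=F

before: towers=[A; B; C; D/E/G; F; H] holding=-
pre[pickup(F)]: clear(F) yes, ontable(F) yes, handempty yes
all met → apply pickup(F)
after:  towers=[A; B; C; D/E/G; H] holding=F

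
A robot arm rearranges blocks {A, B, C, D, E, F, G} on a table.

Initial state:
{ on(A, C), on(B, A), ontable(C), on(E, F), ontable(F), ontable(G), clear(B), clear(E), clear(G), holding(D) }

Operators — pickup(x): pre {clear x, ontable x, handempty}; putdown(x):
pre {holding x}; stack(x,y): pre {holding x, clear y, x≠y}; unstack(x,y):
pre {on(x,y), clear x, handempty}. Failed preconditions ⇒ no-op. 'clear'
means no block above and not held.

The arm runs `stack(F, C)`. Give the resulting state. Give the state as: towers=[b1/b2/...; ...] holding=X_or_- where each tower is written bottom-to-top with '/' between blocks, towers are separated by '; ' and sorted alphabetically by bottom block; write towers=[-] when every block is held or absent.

towers=[C/A/B; F/E; G] holding=D

before: towers=[C/A/B; F/E; G] holding=D
pre[stack(F, C)]: holding(F) no, clear(C) no, F≠C yes
holding(F), clear(C) unmet → stack(F, C) is a no-op
after:  towers=[C/A/B; F/E; G] holding=D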